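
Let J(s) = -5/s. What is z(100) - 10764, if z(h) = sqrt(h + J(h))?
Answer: -10764 + sqrt(9995)/10 ≈ -10754.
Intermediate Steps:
z(h) = sqrt(h - 5/h)
z(100) - 10764 = sqrt(100 - 5/100) - 10764 = sqrt(100 - 5*1/100) - 10764 = sqrt(100 - 1/20) - 10764 = sqrt(1999/20) - 10764 = sqrt(9995)/10 - 10764 = -10764 + sqrt(9995)/10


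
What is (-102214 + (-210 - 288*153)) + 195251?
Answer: 48763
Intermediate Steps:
(-102214 + (-210 - 288*153)) + 195251 = (-102214 + (-210 - 44064)) + 195251 = (-102214 - 44274) + 195251 = -146488 + 195251 = 48763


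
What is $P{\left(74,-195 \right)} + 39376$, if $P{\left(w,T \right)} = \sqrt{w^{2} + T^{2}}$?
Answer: $39376 + \sqrt{43501} \approx 39585.0$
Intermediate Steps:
$P{\left(w,T \right)} = \sqrt{T^{2} + w^{2}}$
$P{\left(74,-195 \right)} + 39376 = \sqrt{\left(-195\right)^{2} + 74^{2}} + 39376 = \sqrt{38025 + 5476} + 39376 = \sqrt{43501} + 39376 = 39376 + \sqrt{43501}$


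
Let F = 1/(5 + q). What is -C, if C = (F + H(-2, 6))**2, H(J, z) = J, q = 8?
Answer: -625/169 ≈ -3.6982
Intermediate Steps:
F = 1/13 (F = 1/(5 + 8) = 1/13 ≈ 0.076923)
C = 625/169 (C = (1/13 - 2)**2 = (-25/13)**2 = 625/169 ≈ 3.6982)
-C = -1*625/169 = -625/169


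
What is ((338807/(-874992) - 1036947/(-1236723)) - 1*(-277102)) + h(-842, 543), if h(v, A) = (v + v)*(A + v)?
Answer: 281574990168763817/360707577072 ≈ 7.8062e+5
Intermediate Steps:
h(v, A) = 2*v*(A + v) (h(v, A) = (2*v)*(A + v) = 2*v*(A + v))
((338807/(-874992) - 1036947/(-1236723)) - 1*(-277102)) + h(-842, 543) = ((338807/(-874992) - 1036947/(-1236723)) - 1*(-277102)) + 2*(-842)*(543 - 842) = ((338807*(-1/874992) - 1036947*(-1/1236723)) + 277102) + 2*(-842)*(-299) = ((-338807/874992 + 345649/412241) + 277102) + 503516 = (162769973321/360707577072 + 277102) + 503516 = 99952953791778665/360707577072 + 503516 = 281574990168763817/360707577072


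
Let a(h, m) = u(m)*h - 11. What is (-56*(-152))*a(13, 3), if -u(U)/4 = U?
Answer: -1421504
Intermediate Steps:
u(U) = -4*U
a(h, m) = -11 - 4*h*m (a(h, m) = (-4*m)*h - 11 = -4*h*m - 11 = -11 - 4*h*m)
(-56*(-152))*a(13, 3) = (-56*(-152))*(-11 - 4*13*3) = 8512*(-11 - 156) = 8512*(-167) = -1421504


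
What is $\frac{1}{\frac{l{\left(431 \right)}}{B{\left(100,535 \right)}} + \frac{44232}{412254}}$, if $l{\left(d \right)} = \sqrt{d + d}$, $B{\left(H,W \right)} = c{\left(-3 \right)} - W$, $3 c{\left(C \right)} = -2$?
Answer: $\frac{654034582024926}{51860907911609} + \frac{22759587529101 \sqrt{862}}{103721815823218} \approx 19.054$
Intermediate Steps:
$c{\left(C \right)} = - \frac{2}{3}$ ($c{\left(C \right)} = \frac{1}{3} \left(-2\right) = - \frac{2}{3}$)
$B{\left(H,W \right)} = - \frac{2}{3} - W$
$l{\left(d \right)} = \sqrt{2} \sqrt{d}$ ($l{\left(d \right)} = \sqrt{2 d} = \sqrt{2} \sqrt{d}$)
$\frac{1}{\frac{l{\left(431 \right)}}{B{\left(100,535 \right)}} + \frac{44232}{412254}} = \frac{1}{\frac{\sqrt{2} \sqrt{431}}{- \frac{2}{3} - 535} + \frac{44232}{412254}} = \frac{1}{\frac{\sqrt{862}}{- \frac{2}{3} - 535} + 44232 \cdot \frac{1}{412254}} = \frac{1}{\frac{\sqrt{862}}{- \frac{1607}{3}} + \frac{7372}{68709}} = \frac{1}{\sqrt{862} \left(- \frac{3}{1607}\right) + \frac{7372}{68709}} = \frac{1}{- \frac{3 \sqrt{862}}{1607} + \frac{7372}{68709}} = \frac{1}{\frac{7372}{68709} - \frac{3 \sqrt{862}}{1607}}$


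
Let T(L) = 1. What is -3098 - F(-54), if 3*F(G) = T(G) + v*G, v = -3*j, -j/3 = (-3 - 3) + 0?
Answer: -12211/3 ≈ -4070.3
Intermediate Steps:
j = 18 (j = -3*((-3 - 3) + 0) = -3*(-6 + 0) = -3*(-6) = 18)
v = -54 (v = -3*18 = -54)
F(G) = ⅓ - 18*G (F(G) = (1 - 54*G)/3 = ⅓ - 18*G)
-3098 - F(-54) = -3098 - (⅓ - 18*(-54)) = -3098 - (⅓ + 972) = -3098 - 1*2917/3 = -3098 - 2917/3 = -12211/3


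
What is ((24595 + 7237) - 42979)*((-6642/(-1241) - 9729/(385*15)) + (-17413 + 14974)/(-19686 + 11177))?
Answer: -895955498474226/20327362825 ≈ -44076.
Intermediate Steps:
((24595 + 7237) - 42979)*((-6642/(-1241) - 9729/(385*15)) + (-17413 + 14974)/(-19686 + 11177)) = (31832 - 42979)*((-6642*(-1/1241) - 9729/5775) - 2439/(-8509)) = -11147*((6642/1241 - 9729*1/5775) - 2439*(-1/8509)) = -11147*((6642/1241 - 3243/1925) + 2439/8509) = -11147*(8761287/2388925 + 2439/8509) = -11147*80376379158/20327362825 = -895955498474226/20327362825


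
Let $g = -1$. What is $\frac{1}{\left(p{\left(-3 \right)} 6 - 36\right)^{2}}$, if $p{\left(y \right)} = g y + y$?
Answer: $\frac{1}{1296} \approx 0.0007716$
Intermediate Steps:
$p{\left(y \right)} = 0$ ($p{\left(y \right)} = - y + y = 0$)
$\frac{1}{\left(p{\left(-3 \right)} 6 - 36\right)^{2}} = \frac{1}{\left(0 \cdot 6 - 36\right)^{2}} = \frac{1}{\left(0 - 36\right)^{2}} = \frac{1}{\left(-36\right)^{2}} = \frac{1}{1296}$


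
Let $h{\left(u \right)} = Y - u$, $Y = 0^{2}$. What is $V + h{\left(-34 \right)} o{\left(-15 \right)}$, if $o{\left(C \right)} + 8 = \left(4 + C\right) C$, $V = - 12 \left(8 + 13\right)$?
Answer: $5086$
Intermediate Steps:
$V = -252$ ($V = \left(-12\right) 21 = -252$)
$Y = 0$
$h{\left(u \right)} = - u$ ($h{\left(u \right)} = 0 - u = - u$)
$o{\left(C \right)} = -8 + C \left(4 + C\right)$ ($o{\left(C \right)} = -8 + \left(4 + C\right) C = -8 + C \left(4 + C\right)$)
$V + h{\left(-34 \right)} o{\left(-15 \right)} = -252 + \left(-1\right) \left(-34\right) \left(-8 + \left(-15\right)^{2} + 4 \left(-15\right)\right) = -252 + 34 \left(-8 + 225 - 60\right) = -252 + 34 \cdot 157 = -252 + 5338 = 5086$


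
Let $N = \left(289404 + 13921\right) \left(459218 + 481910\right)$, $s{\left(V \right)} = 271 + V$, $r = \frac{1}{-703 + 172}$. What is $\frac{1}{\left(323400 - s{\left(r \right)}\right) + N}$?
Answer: $\frac{531}{151583494050100} \approx 3.503 \cdot 10^{-12}$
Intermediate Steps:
$r = - \frac{1}{531}$ ($r = \frac{1}{-531} = - \frac{1}{531} \approx -0.0018832$)
$N = 285467650600$ ($N = 303325 \cdot 941128 = 285467650600$)
$\frac{1}{\left(323400 - s{\left(r \right)}\right) + N} = \frac{1}{\left(323400 - \left(271 - \frac{1}{531}\right)\right) + 285467650600} = \frac{1}{\left(323400 - \frac{143900}{531}\right) + 285467650600} = \frac{1}{\frac{171581500}{531} + 285467650600} = \frac{1}{\frac{151583494050100}{531}} = \frac{531}{151583494050100}$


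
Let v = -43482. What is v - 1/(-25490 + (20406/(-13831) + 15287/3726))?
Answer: -57112478947074612/1313474058199 ≈ -43482.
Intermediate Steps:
v - 1/(-25490 + (20406/(-13831) + 15287/3726)) = -43482 - 1/(-25490 + (20406/(-13831) + 15287/3726)) = -43482 - 1/(-25490 + (20406*(-1/13831) + 15287*(1/3726))) = -43482 - 1/(-25490 + (-20406/13831 + 15287/3726)) = -43482 - 1/(-25490 + 135401741/51534306) = -43482 - 1/(-1313474058199/51534306) = -43482 - 1*(-51534306/1313474058199) = -43482 + 51534306/1313474058199 = -57112478947074612/1313474058199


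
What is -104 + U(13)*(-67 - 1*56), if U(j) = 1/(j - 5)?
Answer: -955/8 ≈ -119.38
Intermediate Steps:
U(j) = 1/(-5 + j)
-104 + U(13)*(-67 - 1*56) = -104 + (-67 - 1*56)/(-5 + 13) = -104 + (-67 - 56)/8 = -104 + (⅛)*(-123) = -104 - 123/8 = -955/8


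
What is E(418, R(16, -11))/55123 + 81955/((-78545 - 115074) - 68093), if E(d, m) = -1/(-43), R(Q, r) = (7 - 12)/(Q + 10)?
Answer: -194256773283/620333074768 ≈ -0.31315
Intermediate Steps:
R(Q, r) = -5/(10 + Q)
E(d, m) = 1/43 (E(d, m) = -1*(-1/43) = 1/43)
E(418, R(16, -11))/55123 + 81955/((-78545 - 115074) - 68093) = (1/43)/55123 + 81955/((-78545 - 115074) - 68093) = (1/43)*(1/55123) + 81955/(-193619 - 68093) = 1/2370289 + 81955/(-261712) = 1/2370289 + 81955*(-1/261712) = 1/2370289 - 81955/261712 = -194256773283/620333074768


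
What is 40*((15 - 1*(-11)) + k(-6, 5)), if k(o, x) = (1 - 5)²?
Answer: 1680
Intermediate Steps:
k(o, x) = 16 (k(o, x) = (-4)² = 16)
40*((15 - 1*(-11)) + k(-6, 5)) = 40*((15 - 1*(-11)) + 16) = 40*((15 + 11) + 16) = 40*(26 + 16) = 40*42 = 1680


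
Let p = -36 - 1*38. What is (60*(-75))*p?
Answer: 333000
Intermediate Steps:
p = -74 (p = -36 - 38 = -74)
(60*(-75))*p = (60*(-75))*(-74) = -4500*(-74) = 333000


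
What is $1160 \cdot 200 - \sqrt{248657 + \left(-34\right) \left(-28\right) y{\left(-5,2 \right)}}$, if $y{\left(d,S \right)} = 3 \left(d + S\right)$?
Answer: $232000 - \sqrt{240089} \approx 2.3151 \cdot 10^{5}$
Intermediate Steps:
$y{\left(d,S \right)} = 3 S + 3 d$ ($y{\left(d,S \right)} = 3 \left(S + d\right) = 3 S + 3 d$)
$1160 \cdot 200 - \sqrt{248657 + \left(-34\right) \left(-28\right) y{\left(-5,2 \right)}} = 1160 \cdot 200 - \sqrt{248657 + \left(-34\right) \left(-28\right) \left(3 \cdot 2 + 3 \left(-5\right)\right)} = 232000 - \sqrt{248657 + 952 \left(6 - 15\right)} = 232000 - \sqrt{248657 + 952 \left(-9\right)} = 232000 - \sqrt{248657 - 8568} = 232000 - \sqrt{240089}$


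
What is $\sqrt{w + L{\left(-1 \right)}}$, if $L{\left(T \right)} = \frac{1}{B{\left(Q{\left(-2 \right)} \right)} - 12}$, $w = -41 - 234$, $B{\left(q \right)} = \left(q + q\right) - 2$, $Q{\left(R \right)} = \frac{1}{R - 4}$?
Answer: $\frac{2 i \sqrt{127151}}{43} \approx 16.585 i$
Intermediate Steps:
$Q{\left(R \right)} = \frac{1}{-4 + R}$
$B{\left(q \right)} = -2 + 2 q$ ($B{\left(q \right)} = 2 q - 2 = -2 + 2 q$)
$w = -275$ ($w = -41 - 234 = -275$)
$L{\left(T \right)} = - \frac{3}{43}$ ($L{\left(T \right)} = \frac{1}{\left(-2 + \frac{2}{-4 - 2}\right) - 12} = \frac{1}{\left(-2 + \frac{2}{-6}\right) - 12} = \frac{1}{\left(-2 + 2 \left(- \frac{1}{6}\right)\right) - 12} = \frac{1}{\left(-2 - \frac{1}{3}\right) - 12} = \frac{1}{- \frac{7}{3} - 12} = \frac{1}{- \frac{43}{3}} = - \frac{3}{43}$)
$\sqrt{w + L{\left(-1 \right)}} = \sqrt{-275 - \frac{3}{43}} = \sqrt{- \frac{11828}{43}} = \frac{2 i \sqrt{127151}}{43}$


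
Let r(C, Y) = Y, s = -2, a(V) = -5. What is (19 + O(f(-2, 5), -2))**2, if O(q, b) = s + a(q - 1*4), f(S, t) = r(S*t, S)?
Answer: 144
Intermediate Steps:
f(S, t) = S
O(q, b) = -7 (O(q, b) = -2 - 5 = -7)
(19 + O(f(-2, 5), -2))**2 = (19 - 7)**2 = 12**2 = 144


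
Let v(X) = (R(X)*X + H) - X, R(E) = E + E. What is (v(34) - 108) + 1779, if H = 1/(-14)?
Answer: 55285/14 ≈ 3948.9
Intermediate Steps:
R(E) = 2*E
H = -1/14 ≈ -0.071429
v(X) = -1/14 - X + 2*X² (v(X) = ((2*X)*X - 1/14) - X = (2*X² - 1/14) - X = (-1/14 + 2*X²) - X = -1/14 - X + 2*X²)
(v(34) - 108) + 1779 = ((-1/14 - 1*34 + 2*34²) - 108) + 1779 = ((-1/14 - 34 + 2*1156) - 108) + 1779 = ((-1/14 - 34 + 2312) - 108) + 1779 = (31891/14 - 108) + 1779 = 30379/14 + 1779 = 55285/14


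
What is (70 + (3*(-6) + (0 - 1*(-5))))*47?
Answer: 2679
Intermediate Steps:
(70 + (3*(-6) + (0 - 1*(-5))))*47 = (70 + (-18 + (0 + 5)))*47 = (70 + (-18 + 5))*47 = (70 - 13)*47 = 57*47 = 2679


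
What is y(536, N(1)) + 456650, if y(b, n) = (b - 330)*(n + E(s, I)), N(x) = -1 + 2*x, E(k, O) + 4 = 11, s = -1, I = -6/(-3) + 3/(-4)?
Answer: 458298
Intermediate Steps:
I = 5/4 (I = -6*(-1/3) + 3*(-1/4) = 2 - 3/4 = 5/4 ≈ 1.2500)
E(k, O) = 7 (E(k, O) = -4 + 11 = 7)
y(b, n) = (-330 + b)*(7 + n) (y(b, n) = (b - 330)*(n + 7) = (-330 + b)*(7 + n))
y(536, N(1)) + 456650 = (-2310 - 330*(-1 + 2*1) + 7*536 + 536*(-1 + 2*1)) + 456650 = (-2310 - 330*(-1 + 2) + 3752 + 536*(-1 + 2)) + 456650 = (-2310 - 330*1 + 3752 + 536*1) + 456650 = (-2310 - 330 + 3752 + 536) + 456650 = 1648 + 456650 = 458298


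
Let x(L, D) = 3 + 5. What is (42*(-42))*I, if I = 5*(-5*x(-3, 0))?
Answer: 352800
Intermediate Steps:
x(L, D) = 8
I = -200 (I = 5*(-5*8) = 5*(-40) = -200)
(42*(-42))*I = (42*(-42))*(-200) = -1764*(-200) = 352800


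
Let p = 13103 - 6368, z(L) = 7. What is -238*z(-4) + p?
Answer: 5069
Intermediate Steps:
p = 6735
-238*z(-4) + p = -238*7 + 6735 = -1666 + 6735 = 5069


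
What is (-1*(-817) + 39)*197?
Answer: 168632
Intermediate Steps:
(-1*(-817) + 39)*197 = (817 + 39)*197 = 856*197 = 168632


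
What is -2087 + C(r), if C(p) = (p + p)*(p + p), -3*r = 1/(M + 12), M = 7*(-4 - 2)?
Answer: -4226174/2025 ≈ -2087.0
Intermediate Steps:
M = -42 (M = 7*(-6) = -42)
r = 1/90 (r = -1/(3*(-42 + 12)) = -1/3/(-30) = -1/3*(-1/30) = 1/90 ≈ 0.011111)
C(p) = 4*p**2 (C(p) = (2*p)*(2*p) = 4*p**2)
-2087 + C(r) = -2087 + 4*(1/90)**2 = -2087 + 4*(1/8100) = -2087 + 1/2025 = -4226174/2025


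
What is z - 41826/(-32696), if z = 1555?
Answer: 25442053/16348 ≈ 1556.3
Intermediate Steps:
z - 41826/(-32696) = 1555 - 41826/(-32696) = 1555 - 41826*(-1)/32696 = 1555 - 1*(-20913/16348) = 1555 + 20913/16348 = 25442053/16348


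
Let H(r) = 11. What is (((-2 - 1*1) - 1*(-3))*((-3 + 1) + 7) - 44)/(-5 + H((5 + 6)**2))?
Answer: -22/3 ≈ -7.3333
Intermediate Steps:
(((-2 - 1*1) - 1*(-3))*((-3 + 1) + 7) - 44)/(-5 + H((5 + 6)**2)) = (((-2 - 1*1) - 1*(-3))*((-3 + 1) + 7) - 44)/(-5 + 11) = (((-2 - 1) + 3)*(-2 + 7) - 44)/6 = ((-3 + 3)*5 - 44)*(1/6) = (0*5 - 44)*(1/6) = (0 - 44)*(1/6) = -44*1/6 = -22/3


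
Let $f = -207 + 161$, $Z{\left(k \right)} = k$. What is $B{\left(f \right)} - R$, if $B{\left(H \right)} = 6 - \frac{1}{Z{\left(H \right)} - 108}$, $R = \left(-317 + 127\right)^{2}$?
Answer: $- \frac{5558475}{154} \approx -36094.0$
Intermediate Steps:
$R = 36100$ ($R = \left(-190\right)^{2} = 36100$)
$f = -46$
$B{\left(H \right)} = 6 - \frac{1}{-108 + H}$ ($B{\left(H \right)} = 6 - \frac{1}{H - 108} = 6 - \frac{1}{-108 + H}$)
$B{\left(f \right)} - R = \frac{-649 + 6 \left(-46\right)}{-108 - 46} - 36100 = \frac{-649 - 276}{-154} - 36100 = \left(- \frac{1}{154}\right) \left(-925\right) - 36100 = \frac{925}{154} - 36100 = - \frac{5558475}{154}$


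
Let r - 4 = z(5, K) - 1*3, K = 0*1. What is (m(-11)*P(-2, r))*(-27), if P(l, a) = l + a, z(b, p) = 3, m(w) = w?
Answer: 594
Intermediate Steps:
K = 0
r = 4 (r = 4 + (3 - 1*3) = 4 + (3 - 3) = 4 + 0 = 4)
P(l, a) = a + l
(m(-11)*P(-2, r))*(-27) = -11*(4 - 2)*(-27) = -11*2*(-27) = -22*(-27) = 594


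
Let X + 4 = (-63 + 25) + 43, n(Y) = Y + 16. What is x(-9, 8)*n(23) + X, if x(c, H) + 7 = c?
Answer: -623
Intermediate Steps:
n(Y) = 16 + Y
x(c, H) = -7 + c
X = 1 (X = -4 + ((-63 + 25) + 43) = -4 + (-38 + 43) = -4 + 5 = 1)
x(-9, 8)*n(23) + X = (-7 - 9)*(16 + 23) + 1 = -16*39 + 1 = -624 + 1 = -623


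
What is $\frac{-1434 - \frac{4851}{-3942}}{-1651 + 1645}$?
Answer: $\frac{627553}{2628} \approx 238.79$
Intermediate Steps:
$\frac{-1434 - \frac{4851}{-3942}}{-1651 + 1645} = \frac{-1434 - - \frac{539}{438}}{-6} = \left(-1434 + \frac{539}{438}\right) \left(- \frac{1}{6}\right) = \left(- \frac{627553}{438}\right) \left(- \frac{1}{6}\right) = \frac{627553}{2628}$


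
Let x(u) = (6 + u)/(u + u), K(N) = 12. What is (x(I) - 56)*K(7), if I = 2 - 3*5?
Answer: -8694/13 ≈ -668.77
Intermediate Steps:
I = -13 (I = 2 - 15 = -13)
x(u) = (6 + u)/(2*u) (x(u) = (6 + u)/((2*u)) = (6 + u)*(1/(2*u)) = (6 + u)/(2*u))
(x(I) - 56)*K(7) = ((½)*(6 - 13)/(-13) - 56)*12 = ((½)*(-1/13)*(-7) - 56)*12 = (7/26 - 56)*12 = -1449/26*12 = -8694/13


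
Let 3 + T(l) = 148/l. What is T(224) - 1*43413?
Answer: -2431259/56 ≈ -43415.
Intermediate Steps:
T(l) = -3 + 148/l
T(224) - 1*43413 = (-3 + 148/224) - 1*43413 = (-3 + 148*(1/224)) - 43413 = (-3 + 37/56) - 43413 = -131/56 - 43413 = -2431259/56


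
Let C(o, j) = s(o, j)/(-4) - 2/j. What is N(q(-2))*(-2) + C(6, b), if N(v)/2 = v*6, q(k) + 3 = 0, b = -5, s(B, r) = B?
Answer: 709/10 ≈ 70.900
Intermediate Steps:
q(k) = -3 (q(k) = -3 + 0 = -3)
N(v) = 12*v (N(v) = 2*(v*6) = 2*(6*v) = 12*v)
C(o, j) = -2/j - o/4 (C(o, j) = o/(-4) - 2/j = o*(-¼) - 2/j = -o/4 - 2/j = -2/j - o/4)
N(q(-2))*(-2) + C(6, b) = (12*(-3))*(-2) + (-2/(-5) - ¼*6) = -36*(-2) + (-2*(-⅕) - 3/2) = 72 + (⅖ - 3/2) = 72 - 11/10 = 709/10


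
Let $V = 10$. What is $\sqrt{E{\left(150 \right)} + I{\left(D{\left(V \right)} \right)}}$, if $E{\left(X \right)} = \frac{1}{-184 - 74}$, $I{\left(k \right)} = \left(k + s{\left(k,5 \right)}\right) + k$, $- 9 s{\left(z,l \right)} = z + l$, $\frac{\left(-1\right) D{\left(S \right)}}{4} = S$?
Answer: $\frac{i \sqrt{5066518}}{258} \approx 8.7244 i$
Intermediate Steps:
$D{\left(S \right)} = - 4 S$
$s{\left(z,l \right)} = - \frac{l}{9} - \frac{z}{9}$ ($s{\left(z,l \right)} = - \frac{z + l}{9} = - \frac{l + z}{9} = - \frac{l}{9} - \frac{z}{9}$)
$I{\left(k \right)} = - \frac{5}{9} + \frac{17 k}{9}$ ($I{\left(k \right)} = \left(k - \left(\frac{5}{9} + \frac{k}{9}\right)\right) + k = \left(- \frac{5}{9} + \frac{8 k}{9}\right) + k = - \frac{5}{9} + \frac{17 k}{9}$)
$E{\left(X \right)} = - \frac{1}{258}$ ($E{\left(X \right)} = \frac{1}{-258} = - \frac{1}{258}$)
$\sqrt{E{\left(150 \right)} + I{\left(D{\left(V \right)} \right)}} = \sqrt{- \frac{1}{258} + \left(- \frac{5}{9} + \frac{17 \left(\left(-4\right) 10\right)}{9}\right)} = \sqrt{- \frac{1}{258} + \left(- \frac{5}{9} + \frac{17}{9} \left(-40\right)\right)} = \sqrt{- \frac{1}{258} - \frac{685}{9}} = \sqrt{- \frac{58913}{774}} = \frac{i \sqrt{5066518}}{258}$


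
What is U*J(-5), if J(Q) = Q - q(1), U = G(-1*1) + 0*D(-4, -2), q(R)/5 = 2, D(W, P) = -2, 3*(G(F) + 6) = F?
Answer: 95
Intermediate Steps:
G(F) = -6 + F/3
q(R) = 10 (q(R) = 5*2 = 10)
U = -19/3 (U = (-6 + (-1*1)/3) + 0*(-2) = (-6 + (⅓)*(-1)) + 0 = (-6 - ⅓) + 0 = -19/3 + 0 = -19/3 ≈ -6.3333)
J(Q) = -10 + Q (J(Q) = Q - 1*10 = Q - 10 = -10 + Q)
U*J(-5) = -19*(-10 - 5)/3 = -19/3*(-15) = 95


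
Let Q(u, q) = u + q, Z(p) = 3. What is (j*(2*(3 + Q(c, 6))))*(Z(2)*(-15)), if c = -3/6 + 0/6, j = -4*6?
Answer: 18360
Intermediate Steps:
j = -24
c = -½ (c = -3*⅙ + 0*(⅙) = -½ + 0 = -½ ≈ -0.50000)
Q(u, q) = q + u
(j*(2*(3 + Q(c, 6))))*(Z(2)*(-15)) = (-48*(3 + (6 - ½)))*(3*(-15)) = -48*(3 + 11/2)*(-45) = -48*17/2*(-45) = -24*17*(-45) = -408*(-45) = 18360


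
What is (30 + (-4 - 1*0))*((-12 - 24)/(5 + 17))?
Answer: -468/11 ≈ -42.545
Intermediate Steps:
(30 + (-4 - 1*0))*((-12 - 24)/(5 + 17)) = (30 + (-4 + 0))*(-36/22) = (30 - 4)*(-36*1/22) = 26*(-18/11) = -468/11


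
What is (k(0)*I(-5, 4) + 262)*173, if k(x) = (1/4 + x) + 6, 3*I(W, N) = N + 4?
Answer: 144628/3 ≈ 48209.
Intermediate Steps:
I(W, N) = 4/3 + N/3 (I(W, N) = (N + 4)/3 = (4 + N)/3 = 4/3 + N/3)
k(x) = 25/4 + x (k(x) = (¼ + x) + 6 = 25/4 + x)
(k(0)*I(-5, 4) + 262)*173 = ((25/4 + 0)*(4/3 + (⅓)*4) + 262)*173 = (25*(4/3 + 4/3)/4 + 262)*173 = ((25/4)*(8/3) + 262)*173 = (50/3 + 262)*173 = (836/3)*173 = 144628/3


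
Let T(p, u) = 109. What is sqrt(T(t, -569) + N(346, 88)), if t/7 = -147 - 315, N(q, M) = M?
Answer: sqrt(197) ≈ 14.036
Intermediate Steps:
t = -3234 (t = 7*(-147 - 315) = 7*(-462) = -3234)
sqrt(T(t, -569) + N(346, 88)) = sqrt(109 + 88) = sqrt(197)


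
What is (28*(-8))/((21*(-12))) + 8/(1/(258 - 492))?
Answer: -16840/9 ≈ -1871.1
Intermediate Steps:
(28*(-8))/((21*(-12))) + 8/(1/(258 - 492)) = -224/(-252) + 8/(1/(-234)) = -224*(-1/252) + 8/(-1/234) = 8/9 + 8*(-234) = 8/9 - 1872 = -16840/9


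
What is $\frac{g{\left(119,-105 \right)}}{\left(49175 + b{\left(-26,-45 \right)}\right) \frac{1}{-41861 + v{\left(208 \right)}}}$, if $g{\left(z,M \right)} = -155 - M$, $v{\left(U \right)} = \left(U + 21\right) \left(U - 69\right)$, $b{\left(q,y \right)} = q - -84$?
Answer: $\frac{501500}{49233} \approx 10.186$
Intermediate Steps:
$b{\left(q,y \right)} = 84 + q$ ($b{\left(q,y \right)} = q + 84 = 84 + q$)
$v{\left(U \right)} = \left(-69 + U\right) \left(21 + U\right)$ ($v{\left(U \right)} = \left(21 + U\right) \left(-69 + U\right) = \left(-69 + U\right) \left(21 + U\right)$)
$\frac{g{\left(119,-105 \right)}}{\left(49175 + b{\left(-26,-45 \right)}\right) \frac{1}{-41861 + v{\left(208 \right)}}} = \frac{-155 - -105}{\left(49175 + \left(84 - 26\right)\right) \frac{1}{-41861 - \left(11433 - 43264\right)}} = \frac{-155 + 105}{\left(49175 + 58\right) \frac{1}{-41861 - -31831}} = - \frac{50}{49233 \frac{1}{-41861 + 31831}} = - \frac{50}{49233 \frac{1}{-10030}} = - \frac{50}{49233 \left(- \frac{1}{10030}\right)} = - \frac{50}{- \frac{49233}{10030}} = \left(-50\right) \left(- \frac{10030}{49233}\right) = \frac{501500}{49233}$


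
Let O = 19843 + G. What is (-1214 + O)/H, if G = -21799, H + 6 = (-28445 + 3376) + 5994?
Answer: 3170/19081 ≈ 0.16613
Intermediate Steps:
H = -19081 (H = -6 + ((-28445 + 3376) + 5994) = -6 + (-25069 + 5994) = -6 - 19075 = -19081)
O = -1956 (O = 19843 - 21799 = -1956)
(-1214 + O)/H = (-1214 - 1956)/(-19081) = -3170*(-1/19081) = 3170/19081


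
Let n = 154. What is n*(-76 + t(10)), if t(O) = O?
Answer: -10164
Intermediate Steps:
n*(-76 + t(10)) = 154*(-76 + 10) = 154*(-66) = -10164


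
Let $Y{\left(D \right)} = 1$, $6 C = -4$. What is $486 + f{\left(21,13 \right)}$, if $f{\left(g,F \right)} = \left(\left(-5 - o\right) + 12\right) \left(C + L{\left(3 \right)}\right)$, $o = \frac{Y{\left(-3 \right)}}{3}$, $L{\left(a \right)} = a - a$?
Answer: $\frac{4334}{9} \approx 481.56$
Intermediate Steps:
$C = - \frac{2}{3}$ ($C = \frac{1}{6} \left(-4\right) = - \frac{2}{3} \approx -0.66667$)
$L{\left(a \right)} = 0$
$o = \frac{1}{3}$ ($o = 1 \cdot \frac{1}{3} = \frac{1}{3} \approx 0.33333$)
$f{\left(g,F \right)} = - \frac{40}{9}$ ($f{\left(g,F \right)} = \left(\left(-5 - \frac{1}{3}\right) + 12\right) \left(- \frac{2}{3} + 0\right) = \left(\left(-5 - \frac{1}{3}\right) + 12\right) \left(- \frac{2}{3}\right) = \left(- \frac{16}{3} + 12\right) \left(- \frac{2}{3}\right) = \frac{20}{3} \left(- \frac{2}{3}\right) = - \frac{40}{9}$)
$486 + f{\left(21,13 \right)} = 486 - \frac{40}{9} = \frac{4334}{9}$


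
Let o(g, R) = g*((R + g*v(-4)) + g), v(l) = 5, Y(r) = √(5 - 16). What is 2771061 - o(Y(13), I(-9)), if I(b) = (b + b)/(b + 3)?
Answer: 2771127 - 3*I*√11 ≈ 2.7711e+6 - 9.9499*I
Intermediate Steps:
Y(r) = I*√11 (Y(r) = √(-11) = I*√11)
I(b) = 2*b/(3 + b) (I(b) = (2*b)/(3 + b) = 2*b/(3 + b))
o(g, R) = g*(R + 6*g) (o(g, R) = g*((R + g*5) + g) = g*((R + 5*g) + g) = g*(R + 6*g))
2771061 - o(Y(13), I(-9)) = 2771061 - I*√11*(2*(-9)/(3 - 9) + 6*(I*√11)) = 2771061 - I*√11*(2*(-9)/(-6) + 6*I*√11) = 2771061 - I*√11*(2*(-9)*(-⅙) + 6*I*√11) = 2771061 - I*√11*(3 + 6*I*√11)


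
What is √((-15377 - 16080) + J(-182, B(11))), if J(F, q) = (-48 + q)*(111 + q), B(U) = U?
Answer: I*√35971 ≈ 189.66*I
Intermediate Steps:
√((-15377 - 16080) + J(-182, B(11))) = √((-15377 - 16080) + (-5328 + 11² + 63*11)) = √(-31457 + (-5328 + 121 + 693)) = √(-31457 - 4514) = √(-35971) = I*√35971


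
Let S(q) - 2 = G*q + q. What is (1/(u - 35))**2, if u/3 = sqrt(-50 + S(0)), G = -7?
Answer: I/(793*I + 840*sqrt(3)) ≈ 0.00028882 + 0.0005299*I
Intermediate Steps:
S(q) = 2 - 6*q (S(q) = 2 + (-7*q + q) = 2 - 6*q)
u = 12*I*sqrt(3) (u = 3*sqrt(-50 + (2 - 6*0)) = 3*sqrt(-50 + (2 + 0)) = 3*sqrt(-50 + 2) = 3*sqrt(-48) = 3*(4*I*sqrt(3)) = 12*I*sqrt(3) ≈ 20.785*I)
(1/(u - 35))**2 = (1/(12*I*sqrt(3) - 35))**2 = (1/(-35 + 12*I*sqrt(3)))**2 = (-35 + 12*I*sqrt(3))**(-2)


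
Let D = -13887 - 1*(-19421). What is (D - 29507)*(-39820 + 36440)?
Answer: 81028740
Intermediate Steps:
D = 5534 (D = -13887 + 19421 = 5534)
(D - 29507)*(-39820 + 36440) = (5534 - 29507)*(-39820 + 36440) = -23973*(-3380) = 81028740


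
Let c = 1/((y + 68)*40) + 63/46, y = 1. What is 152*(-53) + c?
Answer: -22230779/2760 ≈ -8054.6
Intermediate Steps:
c = 3781/2760 (c = 1/((1 + 68)*40) + 63/46 = (1/40)/69 + 63*(1/46) = (1/69)*(1/40) + 63/46 = 1/2760 + 63/46 = 3781/2760 ≈ 1.3699)
152*(-53) + c = 152*(-53) + 3781/2760 = -8056 + 3781/2760 = -22230779/2760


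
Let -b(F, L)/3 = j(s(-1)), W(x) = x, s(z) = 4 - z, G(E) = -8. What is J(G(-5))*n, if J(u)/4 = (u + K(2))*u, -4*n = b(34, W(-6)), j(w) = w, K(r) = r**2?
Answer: 480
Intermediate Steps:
b(F, L) = -15 (b(F, L) = -3*(4 - 1*(-1)) = -3*(4 + 1) = -3*5 = -15)
n = 15/4 (n = -1/4*(-15) = 15/4 ≈ 3.7500)
J(u) = 4*u*(4 + u) (J(u) = 4*((u + 2**2)*u) = 4*((u + 4)*u) = 4*((4 + u)*u) = 4*(u*(4 + u)) = 4*u*(4 + u))
J(G(-5))*n = (4*(-8)*(4 - 8))*(15/4) = (4*(-8)*(-4))*(15/4) = 128*(15/4) = 480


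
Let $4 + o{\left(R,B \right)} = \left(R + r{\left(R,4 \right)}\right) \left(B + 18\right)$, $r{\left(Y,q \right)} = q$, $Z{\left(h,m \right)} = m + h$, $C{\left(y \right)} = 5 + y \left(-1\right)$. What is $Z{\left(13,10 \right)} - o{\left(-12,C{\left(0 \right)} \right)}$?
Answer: $211$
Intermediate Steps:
$C{\left(y \right)} = 5 - y$
$Z{\left(h,m \right)} = h + m$
$o{\left(R,B \right)} = -4 + \left(4 + R\right) \left(18 + B\right)$ ($o{\left(R,B \right)} = -4 + \left(R + 4\right) \left(B + 18\right) = -4 + \left(4 + R\right) \left(18 + B\right)$)
$Z{\left(13,10 \right)} - o{\left(-12,C{\left(0 \right)} \right)} = \left(13 + 10\right) - \left(68 + 4 \left(5 - 0\right) + 18 \left(-12\right) + \left(5 - 0\right) \left(-12\right)\right) = 23 - \left(68 + 4 \left(5 + 0\right) - 216 + \left(5 + 0\right) \left(-12\right)\right) = 23 - \left(68 + 4 \cdot 5 - 216 + 5 \left(-12\right)\right) = 23 - \left(68 + 20 - 216 - 60\right) = 23 - -188 = 23 + 188 = 211$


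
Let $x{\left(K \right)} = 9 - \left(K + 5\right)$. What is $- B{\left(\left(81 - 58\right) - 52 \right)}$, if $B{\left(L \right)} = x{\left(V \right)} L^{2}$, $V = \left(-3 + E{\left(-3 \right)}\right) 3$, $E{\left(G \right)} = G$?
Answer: $-18502$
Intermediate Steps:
$V = -18$ ($V = \left(-3 - 3\right) 3 = \left(-6\right) 3 = -18$)
$x{\left(K \right)} = 4 - K$ ($x{\left(K \right)} = 9 - \left(5 + K\right) = 4 - K$)
$B{\left(L \right)} = 22 L^{2}$ ($B{\left(L \right)} = \left(4 - -18\right) L^{2} = \left(4 + 18\right) L^{2} = 22 L^{2}$)
$- B{\left(\left(81 - 58\right) - 52 \right)} = - 22 \left(\left(81 - 58\right) - 52\right)^{2} = - 22 \left(23 - 52\right)^{2} = - 22 \left(-29\right)^{2} = - 22 \cdot 841 = \left(-1\right) 18502 = -18502$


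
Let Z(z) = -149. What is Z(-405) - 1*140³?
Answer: -2744149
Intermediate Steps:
Z(-405) - 1*140³ = -149 - 1*140³ = -149 - 1*2744000 = -149 - 2744000 = -2744149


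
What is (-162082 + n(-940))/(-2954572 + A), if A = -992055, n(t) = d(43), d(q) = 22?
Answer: 162060/3946627 ≈ 0.041063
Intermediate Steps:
n(t) = 22
(-162082 + n(-940))/(-2954572 + A) = (-162082 + 22)/(-2954572 - 992055) = -162060/(-3946627) = -162060*(-1/3946627) = 162060/3946627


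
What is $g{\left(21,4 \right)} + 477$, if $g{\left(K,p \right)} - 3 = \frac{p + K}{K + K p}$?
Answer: $\frac{10085}{21} \approx 480.24$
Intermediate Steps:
$g{\left(K,p \right)} = 3 + \frac{K + p}{K + K p}$ ($g{\left(K,p \right)} = 3 + \frac{p + K}{K + K p} = 3 + \frac{K + p}{K + K p}$)
$g{\left(21,4 \right)} + 477 = \frac{4 + 4 \cdot 21 + 3 \cdot 21 \cdot 4}{21 \left(1 + 4\right)} + 477 = \frac{4 + 84 + 252}{21 \cdot 5} + 477 = \frac{1}{21} \cdot \frac{1}{5} \cdot 340 + 477 = \frac{68}{21} + 477 = \frac{10085}{21}$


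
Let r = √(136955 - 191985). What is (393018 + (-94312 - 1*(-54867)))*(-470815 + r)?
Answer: -166467471995 + 353573*I*√55030 ≈ -1.6647e+11 + 8.2943e+7*I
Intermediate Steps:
r = I*√55030 (r = √(-55030) = I*√55030 ≈ 234.58*I)
(393018 + (-94312 - 1*(-54867)))*(-470815 + r) = (393018 + (-94312 - 1*(-54867)))*(-470815 + I*√55030) = (393018 + (-94312 + 54867))*(-470815 + I*√55030) = (393018 - 39445)*(-470815 + I*√55030) = 353573*(-470815 + I*√55030) = -166467471995 + 353573*I*√55030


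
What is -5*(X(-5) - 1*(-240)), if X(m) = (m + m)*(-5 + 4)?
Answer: -1250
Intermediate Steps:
X(m) = -2*m (X(m) = (2*m)*(-1) = -2*m)
-5*(X(-5) - 1*(-240)) = -5*(-2*(-5) - 1*(-240)) = -5*(10 + 240) = -5*250 = -1250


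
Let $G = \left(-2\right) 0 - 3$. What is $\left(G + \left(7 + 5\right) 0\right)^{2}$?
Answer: $9$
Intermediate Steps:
$G = -3$ ($G = 0 - 3 = -3$)
$\left(G + \left(7 + 5\right) 0\right)^{2} = \left(-3 + \left(7 + 5\right) 0\right)^{2} = \left(-3 + 12 \cdot 0\right)^{2} = \left(-3 + 0\right)^{2} = \left(-3\right)^{2} = 9$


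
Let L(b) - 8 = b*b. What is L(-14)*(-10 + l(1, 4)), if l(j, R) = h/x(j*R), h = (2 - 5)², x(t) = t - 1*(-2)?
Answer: -1734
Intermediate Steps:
L(b) = 8 + b² (L(b) = 8 + b*b = 8 + b²)
x(t) = 2 + t (x(t) = t + 2 = 2 + t)
h = 9 (h = (-3)² = 9)
l(j, R) = 9/(2 + R*j) (l(j, R) = 9/(2 + j*R) = 9/(2 + R*j))
L(-14)*(-10 + l(1, 4)) = (8 + (-14)²)*(-10 + 9/(2 + 4*1)) = (8 + 196)*(-10 + 9/(2 + 4)) = 204*(-10 + 9/6) = 204*(-10 + 9*(⅙)) = 204*(-10 + 3/2) = 204*(-17/2) = -1734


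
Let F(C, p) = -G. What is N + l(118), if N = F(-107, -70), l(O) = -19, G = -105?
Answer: 86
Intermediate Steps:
F(C, p) = 105 (F(C, p) = -1*(-105) = 105)
N = 105
N + l(118) = 105 - 19 = 86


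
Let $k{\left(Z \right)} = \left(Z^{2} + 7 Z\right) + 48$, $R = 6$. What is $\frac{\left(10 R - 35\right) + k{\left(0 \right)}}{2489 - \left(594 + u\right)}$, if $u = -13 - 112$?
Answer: $\frac{73}{2020} \approx 0.036139$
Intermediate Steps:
$u = -125$ ($u = -13 - 112 = -125$)
$k{\left(Z \right)} = 48 + Z^{2} + 7 Z$
$\frac{\left(10 R - 35\right) + k{\left(0 \right)}}{2489 - \left(594 + u\right)} = \frac{\left(10 \cdot 6 - 35\right) + \left(48 + 0^{2} + 7 \cdot 0\right)}{2489 - 469} = \frac{\left(60 - 35\right) + \left(48 + 0 + 0\right)}{2489 + \left(-594 + 125\right)} = \frac{25 + 48}{2489 - 469} = \frac{73}{2020}$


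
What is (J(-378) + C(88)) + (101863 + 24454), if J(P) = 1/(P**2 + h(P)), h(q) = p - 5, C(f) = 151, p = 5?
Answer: 18070253713/142884 ≈ 1.2647e+5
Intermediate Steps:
h(q) = 0 (h(q) = 5 - 5 = 0)
J(P) = P**(-2) (J(P) = 1/(P**2 + 0) = 1/(P**2) = P**(-2))
(J(-378) + C(88)) + (101863 + 24454) = ((-378)**(-2) + 151) + (101863 + 24454) = (1/142884 + 151) + 126317 = 21575485/142884 + 126317 = 18070253713/142884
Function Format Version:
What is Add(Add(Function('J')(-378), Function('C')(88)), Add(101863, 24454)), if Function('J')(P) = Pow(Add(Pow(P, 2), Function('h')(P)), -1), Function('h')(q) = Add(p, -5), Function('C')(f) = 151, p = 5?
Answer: Rational(18070253713, 142884) ≈ 1.2647e+5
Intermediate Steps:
Function('h')(q) = 0 (Function('h')(q) = Add(5, -5) = 0)
Function('J')(P) = Pow(P, -2) (Function('J')(P) = Pow(Add(Pow(P, 2), 0), -1) = Pow(Pow(P, 2), -1) = Pow(P, -2))
Add(Add(Function('J')(-378), Function('C')(88)), Add(101863, 24454)) = Add(Add(Pow(-378, -2), 151), Add(101863, 24454)) = Add(Add(Rational(1, 142884), 151), 126317) = Add(Rational(21575485, 142884), 126317) = Rational(18070253713, 142884)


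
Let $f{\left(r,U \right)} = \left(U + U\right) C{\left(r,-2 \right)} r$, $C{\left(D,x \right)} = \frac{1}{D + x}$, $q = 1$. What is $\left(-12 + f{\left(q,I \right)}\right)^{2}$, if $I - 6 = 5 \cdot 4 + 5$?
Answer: $5476$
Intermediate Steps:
$I = 31$ ($I = 6 + \left(5 \cdot 4 + 5\right) = 6 + \left(20 + 5\right) = 6 + 25 = 31$)
$f{\left(r,U \right)} = \frac{2 U r}{-2 + r}$ ($f{\left(r,U \right)} = \frac{U + U}{r - 2} r = \frac{2 U}{-2 + r} r = \frac{2 U r}{-2 + r}$)
$\left(-12 + f{\left(q,I \right)}\right)^{2} = \left(-12 + 2 \cdot 31 \cdot 1 \frac{1}{-2 + 1}\right)^{2} = \left(-12 + 2 \cdot 31 \cdot 1 \frac{1}{-1}\right)^{2} = \left(-12 + 2 \cdot 31 \cdot 1 \left(-1\right)\right)^{2} = \left(-12 - 62\right)^{2} = \left(-74\right)^{2} = 5476$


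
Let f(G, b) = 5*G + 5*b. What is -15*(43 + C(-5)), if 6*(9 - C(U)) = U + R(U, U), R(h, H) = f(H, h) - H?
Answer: -905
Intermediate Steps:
R(h, H) = 4*H + 5*h (R(h, H) = (5*H + 5*h) - H = 4*H + 5*h)
C(U) = 9 - 5*U/3 (C(U) = 9 - (U + (4*U + 5*U))/6 = 9 - (U + 9*U)/6 = 9 - 5*U/3)
-15*(43 + C(-5)) = -15*(43 + (9 - 5/3*(-5))) = -15*(43 + (9 + 25/3)) = -15*(43 + 52/3) = -15*181/3 = -1*905 = -905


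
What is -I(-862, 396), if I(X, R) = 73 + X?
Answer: 789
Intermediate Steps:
-I(-862, 396) = -(73 - 862) = -1*(-789) = 789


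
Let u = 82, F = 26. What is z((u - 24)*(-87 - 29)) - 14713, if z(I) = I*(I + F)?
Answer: 45076343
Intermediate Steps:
z(I) = I*(26 + I) (z(I) = I*(I + 26) = I*(26 + I))
z((u - 24)*(-87 - 29)) - 14713 = ((82 - 24)*(-87 - 29))*(26 + (82 - 24)*(-87 - 29)) - 14713 = (58*(-116))*(26 + 58*(-116)) - 14713 = -6728*(26 - 6728) - 14713 = -6728*(-6702) - 14713 = 45091056 - 14713 = 45076343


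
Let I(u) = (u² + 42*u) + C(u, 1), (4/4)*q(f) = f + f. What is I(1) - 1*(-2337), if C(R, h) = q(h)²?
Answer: 2384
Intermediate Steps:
q(f) = 2*f (q(f) = f + f = 2*f)
C(R, h) = 4*h² (C(R, h) = (2*h)² = 4*h²)
I(u) = 4 + u² + 42*u (I(u) = (u² + 42*u) + 4*1² = (u² + 42*u) + 4*1 = (u² + 42*u) + 4 = 4 + u² + 42*u)
I(1) - 1*(-2337) = (4 + 1² + 42*1) - 1*(-2337) = (4 + 1 + 42) + 2337 = 47 + 2337 = 2384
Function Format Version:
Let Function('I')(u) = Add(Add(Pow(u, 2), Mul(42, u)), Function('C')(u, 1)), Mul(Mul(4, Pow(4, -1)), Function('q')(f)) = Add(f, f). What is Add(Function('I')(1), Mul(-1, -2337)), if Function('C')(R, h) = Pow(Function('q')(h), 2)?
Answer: 2384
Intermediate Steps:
Function('q')(f) = Mul(2, f) (Function('q')(f) = Add(f, f) = Mul(2, f))
Function('C')(R, h) = Mul(4, Pow(h, 2)) (Function('C')(R, h) = Pow(Mul(2, h), 2) = Mul(4, Pow(h, 2)))
Function('I')(u) = Add(4, Pow(u, 2), Mul(42, u)) (Function('I')(u) = Add(Add(Pow(u, 2), Mul(42, u)), Mul(4, Pow(1, 2))) = Add(Add(Pow(u, 2), Mul(42, u)), Mul(4, 1)) = Add(Add(Pow(u, 2), Mul(42, u)), 4) = Add(4, Pow(u, 2), Mul(42, u)))
Add(Function('I')(1), Mul(-1, -2337)) = Add(Add(4, Pow(1, 2), Mul(42, 1)), Mul(-1, -2337)) = Add(Add(4, 1, 42), 2337) = Add(47, 2337) = 2384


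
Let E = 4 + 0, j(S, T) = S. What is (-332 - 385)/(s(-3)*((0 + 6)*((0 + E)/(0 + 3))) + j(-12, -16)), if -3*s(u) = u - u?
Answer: 239/4 ≈ 59.750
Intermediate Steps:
s(u) = 0 (s(u) = -(u - u)/3 = -1/3*0 = 0)
E = 4
(-332 - 385)/(s(-3)*((0 + 6)*((0 + E)/(0 + 3))) + j(-12, -16)) = (-332 - 385)/(0*((0 + 6)*((0 + 4)/(0 + 3))) - 12) = -717/(0*(6*(4/3)) - 12) = -717/(0*8 - 12) = -717/(0 - 12) = -717/(-12) = -717*(-1/12) = 239/4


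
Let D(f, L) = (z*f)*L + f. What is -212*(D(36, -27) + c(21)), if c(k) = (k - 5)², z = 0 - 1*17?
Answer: -3564992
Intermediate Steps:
z = -17 (z = 0 - 17 = -17)
D(f, L) = f - 17*L*f (D(f, L) = (-17*f)*L + f = -17*L*f + f = f - 17*L*f)
c(k) = (-5 + k)²
-212*(D(36, -27) + c(21)) = -212*(36*(1 - 17*(-27)) + (-5 + 21)²) = -212*(36*(1 + 459) + 16²) = -212*(36*460 + 256) = -212*(16560 + 256) = -212*16816 = -3564992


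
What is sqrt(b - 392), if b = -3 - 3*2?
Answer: I*sqrt(401) ≈ 20.025*I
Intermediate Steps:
b = -9 (b = -3 - 6 = -9)
sqrt(b - 392) = sqrt(-9 - 392) = sqrt(-401) = I*sqrt(401)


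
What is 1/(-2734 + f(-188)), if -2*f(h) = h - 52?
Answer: -1/2614 ≈ -0.00038256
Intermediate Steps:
f(h) = 26 - h/2 (f(h) = -(h - 52)/2 = -(-52 + h)/2 = 26 - h/2)
1/(-2734 + f(-188)) = 1/(-2734 + (26 - ½*(-188))) = 1/(-2734 + (26 + 94)) = 1/(-2734 + 120) = 1/(-2614) = -1/2614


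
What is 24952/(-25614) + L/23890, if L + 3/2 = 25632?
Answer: 60396347/611918460 ≈ 0.098700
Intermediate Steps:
L = 51261/2 (L = -3/2 + 25632 = 51261/2 ≈ 25631.)
24952/(-25614) + L/23890 = 24952/(-25614) + (51261/2)/23890 = 24952*(-1/25614) + (51261/2)*(1/23890) = -12476/12807 + 51261/47780 = 60396347/611918460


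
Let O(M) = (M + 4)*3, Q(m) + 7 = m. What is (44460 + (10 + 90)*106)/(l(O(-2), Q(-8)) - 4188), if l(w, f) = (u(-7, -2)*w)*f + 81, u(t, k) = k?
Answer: -55060/3927 ≈ -14.021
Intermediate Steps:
Q(m) = -7 + m
O(M) = 12 + 3*M (O(M) = (4 + M)*3 = 12 + 3*M)
l(w, f) = 81 - 2*f*w (l(w, f) = (-2*w)*f + 81 = -2*f*w + 81 = 81 - 2*f*w)
(44460 + (10 + 90)*106)/(l(O(-2), Q(-8)) - 4188) = (44460 + (10 + 90)*106)/((81 - 2*(-7 - 8)*(12 + 3*(-2))) - 4188) = (44460 + 100*106)/((81 - 2*(-15)*(12 - 6)) - 4188) = (44460 + 10600)/((81 - 2*(-15)*6) - 4188) = 55060/((81 + 180) - 4188) = 55060/(261 - 4188) = 55060/(-3927) = 55060*(-1/3927) = -55060/3927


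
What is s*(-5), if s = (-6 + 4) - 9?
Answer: 55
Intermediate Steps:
s = -11 (s = -2 - 9 = -11)
s*(-5) = -11*(-5) = 55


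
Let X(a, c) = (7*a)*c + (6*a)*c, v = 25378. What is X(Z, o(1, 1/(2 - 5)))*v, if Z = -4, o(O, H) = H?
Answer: 1319656/3 ≈ 4.3989e+5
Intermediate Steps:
X(a, c) = 13*a*c (X(a, c) = 7*a*c + 6*a*c = 13*a*c)
X(Z, o(1, 1/(2 - 5)))*v = (13*(-4)/(2 - 5))*25378 = (13*(-4)/(-3))*25378 = (13*(-4)*(-⅓))*25378 = (52/3)*25378 = 1319656/3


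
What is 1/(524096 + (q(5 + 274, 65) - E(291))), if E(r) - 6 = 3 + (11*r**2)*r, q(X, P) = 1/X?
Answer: -279/75480602525 ≈ -3.6963e-9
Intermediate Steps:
E(r) = 9 + 11*r**3 (E(r) = 6 + (3 + (11*r**2)*r) = 6 + (3 + 11*r**3) = 9 + 11*r**3)
1/(524096 + (q(5 + 274, 65) - E(291))) = 1/(524096 + (1/(5 + 274) - (9 + 11*291**3))) = 1/(524096 + (1/279 - (9 + 11*24642171))) = 1/(524096 + (1/279 - (9 + 271063881))) = 1/(524096 + (1/279 - 1*271063890)) = 1/(524096 + (1/279 - 271063890)) = 1/(524096 - 75626825309/279) = 1/(-75480602525/279) = -279/75480602525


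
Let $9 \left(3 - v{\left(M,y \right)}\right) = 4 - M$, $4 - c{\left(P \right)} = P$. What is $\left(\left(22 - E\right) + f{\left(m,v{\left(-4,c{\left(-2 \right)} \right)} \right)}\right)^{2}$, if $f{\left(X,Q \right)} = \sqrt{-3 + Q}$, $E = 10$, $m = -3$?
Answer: $\frac{1288}{9} + 16 i \sqrt{2} \approx 143.11 + 22.627 i$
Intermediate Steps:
$c{\left(P \right)} = 4 - P$
$v{\left(M,y \right)} = \frac{23}{9} + \frac{M}{9}$ ($v{\left(M,y \right)} = 3 - \frac{4 - M}{9} = 3 + \left(- \frac{4}{9} + \frac{M}{9}\right) = \frac{23}{9} + \frac{M}{9}$)
$\left(\left(22 - E\right) + f{\left(m,v{\left(-4,c{\left(-2 \right)} \right)} \right)}\right)^{2} = \left(\left(22 - 10\right) + \sqrt{-3 + \left(\frac{23}{9} + \frac{1}{9} \left(-4\right)\right)}\right)^{2} = \left(\left(22 - 10\right) + \sqrt{-3 + \left(\frac{23}{9} - \frac{4}{9}\right)}\right)^{2} = \left(12 + \sqrt{-3 + \frac{19}{9}}\right)^{2} = \left(12 + \sqrt{- \frac{8}{9}}\right)^{2} = \left(12 + \frac{2 i \sqrt{2}}{3}\right)^{2}$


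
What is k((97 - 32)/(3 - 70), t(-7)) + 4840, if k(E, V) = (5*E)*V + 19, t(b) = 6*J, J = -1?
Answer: 327503/67 ≈ 4888.1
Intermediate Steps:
t(b) = -6 (t(b) = 6*(-1) = -6)
k(E, V) = 19 + 5*E*V (k(E, V) = 5*E*V + 19 = 19 + 5*E*V)
k((97 - 32)/(3 - 70), t(-7)) + 4840 = (19 + 5*((97 - 32)/(3 - 70))*(-6)) + 4840 = (19 + 5*(65/(-67))*(-6)) + 4840 = (19 + 5*(65*(-1/67))*(-6)) + 4840 = (19 + 5*(-65/67)*(-6)) + 4840 = (19 + 1950/67) + 4840 = 3223/67 + 4840 = 327503/67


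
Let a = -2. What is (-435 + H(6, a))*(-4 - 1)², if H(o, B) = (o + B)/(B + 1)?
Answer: -10975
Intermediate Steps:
H(o, B) = (B + o)/(1 + B)
(-435 + H(6, a))*(-4 - 1)² = (-435 + (-2 + 6)/(1 - 2))*(-4 - 1)² = (-435 + 4/(-1))*(-5)² = (-435 - 1*4)*25 = (-435 - 4)*25 = -439*25 = -10975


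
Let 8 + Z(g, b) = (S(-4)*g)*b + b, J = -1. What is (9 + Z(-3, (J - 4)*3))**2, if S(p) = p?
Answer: 37636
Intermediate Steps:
Z(g, b) = -8 + b - 4*b*g (Z(g, b) = -8 + ((-4*g)*b + b) = -8 + (-4*b*g + b) = -8 + (b - 4*b*g) = -8 + b - 4*b*g)
(9 + Z(-3, (J - 4)*3))**2 = (9 + (-8 + (-1 - 4)*3 - 4*(-1 - 4)*3*(-3)))**2 = (9 + (-8 - 5*3 - 4*(-5*3)*(-3)))**2 = (9 + (-8 - 15 - 4*(-15)*(-3)))**2 = (9 + (-8 - 15 - 180))**2 = (9 - 203)**2 = (-194)**2 = 37636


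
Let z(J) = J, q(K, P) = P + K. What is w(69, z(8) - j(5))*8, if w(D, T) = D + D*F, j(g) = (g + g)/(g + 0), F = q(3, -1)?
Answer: 1656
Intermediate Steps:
q(K, P) = K + P
F = 2 (F = 3 - 1 = 2)
j(g) = 2 (j(g) = (2*g)/g = 2)
w(D, T) = 3*D (w(D, T) = D + D*2 = D + 2*D = 3*D)
w(69, z(8) - j(5))*8 = (3*69)*8 = 207*8 = 1656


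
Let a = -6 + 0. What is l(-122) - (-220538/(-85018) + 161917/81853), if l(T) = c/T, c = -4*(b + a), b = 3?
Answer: -991312405872/212248839797 ≈ -4.6705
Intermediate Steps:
a = -6
c = 12 (c = -4*(3 - 6) = -4*(-3) = 12)
l(T) = 12/T
l(-122) - (-220538/(-85018) + 161917/81853) = 12/(-122) - (-220538/(-85018) + 161917/81853) = 12*(-1/122) - (-220538*(-1/85018) + 161917*(1/81853)) = -6/61 - (110269/42509 + 161917/81853) = -6/61 - 1*15908778210/3479489177 = -6/61 - 15908778210/3479489177 = -991312405872/212248839797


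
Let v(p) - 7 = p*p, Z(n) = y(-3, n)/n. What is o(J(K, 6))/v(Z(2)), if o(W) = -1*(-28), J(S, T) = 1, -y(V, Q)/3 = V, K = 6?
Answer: 112/109 ≈ 1.0275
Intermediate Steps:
y(V, Q) = -3*V
Z(n) = 9/n (Z(n) = (-3*(-3))/n = 9/n)
o(W) = 28
v(p) = 7 + p² (v(p) = 7 + p*p = 7 + p²)
o(J(K, 6))/v(Z(2)) = 28/(7 + (9/2)²) = 28/(7 + 81/4) = 28/(109/4) = 28*(4/109) = 112/109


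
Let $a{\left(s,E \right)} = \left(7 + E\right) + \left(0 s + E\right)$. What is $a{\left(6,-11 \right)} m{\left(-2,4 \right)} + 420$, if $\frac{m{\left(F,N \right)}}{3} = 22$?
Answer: $-570$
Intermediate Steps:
$m{\left(F,N \right)} = 66$ ($m{\left(F,N \right)} = 3 \cdot 22 = 66$)
$a{\left(s,E \right)} = 7 + 2 E$ ($a{\left(s,E \right)} = \left(7 + E\right) + \left(0 + E\right) = \left(7 + E\right) + E = 7 + 2 E$)
$a{\left(6,-11 \right)} m{\left(-2,4 \right)} + 420 = \left(7 + 2 \left(-11\right)\right) 66 + 420 = \left(7 - 22\right) 66 + 420 = \left(-15\right) 66 + 420 = -990 + 420 = -570$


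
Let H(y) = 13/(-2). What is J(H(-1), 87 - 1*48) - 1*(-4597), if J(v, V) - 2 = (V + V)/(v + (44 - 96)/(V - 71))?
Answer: 4583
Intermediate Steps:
H(y) = -13/2 (H(y) = 13*(-1/2) = -13/2)
J(v, V) = 2 + 2*V/(v - 52/(-71 + V)) (J(v, V) = 2 + (V + V)/(v + (44 - 96)/(V - 71)) = 2 + (2*V)/(v - 52/(-71 + V)) = 2 + 2*V/(v - 52/(-71 + V)))
J(H(-1), 87 - 1*48) - 1*(-4597) = 2*(52 - (87 - 1*48)**2 + 71*(87 - 1*48) + 71*(-13/2) - 1*(87 - 1*48)*(-13/2))/(52 + 71*(-13/2) - 1*(87 - 1*48)*(-13/2)) - 1*(-4597) = 2*(52 - (87 - 48)**2 + 71*(87 - 48) - 923/2 - 1*(87 - 48)*(-13/2))/(52 - 923/2 - 1*(87 - 48)*(-13/2)) + 4597 = 2*(52 - 1*39**2 + 71*39 - 923/2 - 1*39*(-13/2))/(52 - 923/2 - 1*39*(-13/2)) + 4597 = 2*(52 - 1*1521 + 2769 - 923/2 + 507/2)/(52 - 923/2 + 507/2) + 4597 = 2*(52 - 1521 + 2769 - 923/2 + 507/2)/(-156) + 4597 = 2*(-1/156)*1092 + 4597 = -14 + 4597 = 4583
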